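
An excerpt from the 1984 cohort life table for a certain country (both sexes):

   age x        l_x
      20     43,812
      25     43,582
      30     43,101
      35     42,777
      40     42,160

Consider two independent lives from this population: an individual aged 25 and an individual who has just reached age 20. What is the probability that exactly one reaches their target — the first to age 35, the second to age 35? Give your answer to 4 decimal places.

p₁ = l_35/l_25 = 42,777/43,582 = 0.981529; p₂ = l_35/l_20 = 42,777/43,812 = 0.976376.
P(exactly one) = p₁(1−p₂) + (1−p₁)p₂ = 0.023188 + 0.018035 = 0.041222.

0.0412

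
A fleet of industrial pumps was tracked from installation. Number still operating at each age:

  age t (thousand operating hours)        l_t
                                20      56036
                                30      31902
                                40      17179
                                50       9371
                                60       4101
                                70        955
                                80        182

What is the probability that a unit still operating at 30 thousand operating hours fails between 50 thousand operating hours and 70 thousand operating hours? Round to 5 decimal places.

This is the probability of reaching 50 but not 70, conditional on being operational at 30: (l_50 − l_70) / l_30.
= (9371 − 955) / 31902 = 8416 / 31902 = 0.263808.

0.26381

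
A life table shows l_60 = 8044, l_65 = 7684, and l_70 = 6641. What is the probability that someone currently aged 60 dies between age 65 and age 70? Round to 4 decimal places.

We want 5|5q60 = (l_65 − l_70)/l_60.
This is the probability of reaching 65 but not 70, conditional on being alive at 60: (l_65 − l_70) / l_60.
= (7684 − 6641) / 8044 = 1043 / 8044 = 0.129662.

0.1297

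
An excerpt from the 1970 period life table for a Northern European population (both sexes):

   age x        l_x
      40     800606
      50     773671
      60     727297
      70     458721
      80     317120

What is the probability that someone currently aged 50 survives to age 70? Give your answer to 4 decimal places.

0.5929

We want 20p50 = l_70/l_50.
The conditional survival probability is l_70/l_50 = 458721/773671 = 0.592915.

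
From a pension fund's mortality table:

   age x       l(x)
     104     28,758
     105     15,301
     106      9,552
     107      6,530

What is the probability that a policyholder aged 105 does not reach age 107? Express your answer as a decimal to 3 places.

0.573

P(die before 107 | alive at 105) = 1 − l(107)/l(105) = 1 − 6,530/15,301 = (8,771)/15,301 = 0.573231.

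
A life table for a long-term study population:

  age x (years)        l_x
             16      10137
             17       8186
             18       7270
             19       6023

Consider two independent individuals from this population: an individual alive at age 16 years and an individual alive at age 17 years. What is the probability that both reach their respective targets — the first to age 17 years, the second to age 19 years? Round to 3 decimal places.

p₁ = l_17/l_16 = 8186/10137 = 0.807537; p₂ = l_19/l_17 = 6023/8186 = 0.735768.
P(both) = p₁ × p₂ = 0.807537 × 0.735768 = 0.594160.

0.594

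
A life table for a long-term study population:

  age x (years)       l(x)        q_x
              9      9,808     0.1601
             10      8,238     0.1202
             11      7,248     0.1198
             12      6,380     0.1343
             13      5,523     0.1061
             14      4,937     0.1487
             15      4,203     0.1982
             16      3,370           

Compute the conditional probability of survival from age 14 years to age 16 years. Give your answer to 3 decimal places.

The conditional survival probability is l(16)/l(14) = 3,370/4,937 = 0.682601.

0.683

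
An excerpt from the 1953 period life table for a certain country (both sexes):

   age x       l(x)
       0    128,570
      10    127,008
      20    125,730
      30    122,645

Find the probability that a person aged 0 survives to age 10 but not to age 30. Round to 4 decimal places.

This is the probability of reaching 10 but not 30, conditional on being alive at 0: (l(10) − l(30)) / l(0).
= (127,008 − 122,645) / 128,570 = 4,363 / 128,570 = 0.033935.

0.0339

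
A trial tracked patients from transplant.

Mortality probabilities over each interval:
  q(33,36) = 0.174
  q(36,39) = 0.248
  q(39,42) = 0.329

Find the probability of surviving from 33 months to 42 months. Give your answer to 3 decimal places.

0.417

The overall survival probability is (1 − 0.174) × (1 − 0.248) × (1 − 0.329).
= 0.826 × 0.752 × 0.671 = 0.416793.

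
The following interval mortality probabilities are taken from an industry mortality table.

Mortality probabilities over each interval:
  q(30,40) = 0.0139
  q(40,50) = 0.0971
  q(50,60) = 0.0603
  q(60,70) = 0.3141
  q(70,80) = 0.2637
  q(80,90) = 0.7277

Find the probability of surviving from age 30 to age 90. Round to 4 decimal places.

0.1151

The overall survival probability is (1 − 0.0139) × (1 − 0.0971) × (1 − 0.0603) × (1 − 0.3141) × (1 − 0.2637) × (1 − 0.7277).
= 0.9861 × 0.9029 × 0.9397 × 0.6859 × 0.7363 × 0.2723 = 0.115057.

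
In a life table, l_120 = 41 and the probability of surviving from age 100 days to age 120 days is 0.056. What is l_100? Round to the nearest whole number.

732

l_100 = l_120 / p = 41 / 0.056 = 732.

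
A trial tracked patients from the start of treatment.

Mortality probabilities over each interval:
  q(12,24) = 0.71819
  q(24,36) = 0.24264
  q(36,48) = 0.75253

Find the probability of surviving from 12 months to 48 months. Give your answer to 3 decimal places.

0.053

The overall survival probability is (1 − 0.71819) × (1 − 0.24264) × (1 − 0.75253).
= 0.28181 × 0.75736 × 0.24747 = 0.052818.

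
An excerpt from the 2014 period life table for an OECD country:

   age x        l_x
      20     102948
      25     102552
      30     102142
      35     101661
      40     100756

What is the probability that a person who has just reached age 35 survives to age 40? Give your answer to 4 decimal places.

0.9911

We want 5p35 = l_40/l_35.
The conditional survival probability is l_40/l_35 = 100756/101661 = 0.991098.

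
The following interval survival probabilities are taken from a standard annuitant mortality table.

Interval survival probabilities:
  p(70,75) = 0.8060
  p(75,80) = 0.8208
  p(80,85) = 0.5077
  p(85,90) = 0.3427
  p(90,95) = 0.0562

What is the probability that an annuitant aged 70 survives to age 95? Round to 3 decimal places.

0.006

Survival from 70 to 95 is the product of surviving each interval: 0.8060 × 0.8208 × 0.5077 × 0.3427 × 0.0562.
= 0.006469.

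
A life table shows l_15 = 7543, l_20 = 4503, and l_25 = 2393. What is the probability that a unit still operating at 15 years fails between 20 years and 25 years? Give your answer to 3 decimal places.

0.280

This is the probability of reaching 20 but not 25, conditional on being operational at 15: (l_20 − l_25) / l_15.
= (4503 − 2393) / 7543 = 2110 / 7543 = 0.279730.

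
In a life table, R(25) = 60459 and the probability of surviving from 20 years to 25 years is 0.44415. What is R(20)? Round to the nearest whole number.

R(20) = R(25) / p = 60459 / 0.44415 = 136123.

136123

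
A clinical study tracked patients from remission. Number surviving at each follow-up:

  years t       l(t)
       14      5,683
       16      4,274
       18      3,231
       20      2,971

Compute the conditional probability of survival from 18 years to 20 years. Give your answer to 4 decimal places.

0.9195

The conditional survival probability is l(20)/l(18) = 2,971/3,231 = 0.919530.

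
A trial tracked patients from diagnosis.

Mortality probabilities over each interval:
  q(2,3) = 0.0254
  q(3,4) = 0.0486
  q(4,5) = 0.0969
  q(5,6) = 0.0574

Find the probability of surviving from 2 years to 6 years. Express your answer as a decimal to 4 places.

0.7893

P(survive 2→6) = (1 − 0.0254) × (1 − 0.0486) × (1 − 0.0969) × (1 − 0.0574).
= 0.9746 × 0.9514 × 0.9031 × 0.9426 = 0.789319.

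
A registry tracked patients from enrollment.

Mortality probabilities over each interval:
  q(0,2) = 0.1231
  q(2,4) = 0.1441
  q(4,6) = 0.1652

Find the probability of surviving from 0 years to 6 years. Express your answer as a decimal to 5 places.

P(survive 0→6) = (1 − 0.1231) × (1 − 0.1441) × (1 − 0.1652).
= 0.8769 × 0.8559 × 0.8348 = 0.626550.

0.62655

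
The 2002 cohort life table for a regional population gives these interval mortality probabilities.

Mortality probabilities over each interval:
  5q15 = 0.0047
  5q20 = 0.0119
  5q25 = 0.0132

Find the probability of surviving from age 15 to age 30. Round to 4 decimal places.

0.9705

Chaining the interval survival probabilities: (1 − 0.0047) × (1 − 0.0119) × (1 − 0.0132).
= 0.9953 × 0.9881 × 0.9868 = 0.970474.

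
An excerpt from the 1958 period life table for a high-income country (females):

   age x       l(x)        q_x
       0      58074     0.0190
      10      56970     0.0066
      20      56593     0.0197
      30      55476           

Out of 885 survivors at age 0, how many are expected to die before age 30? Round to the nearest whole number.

The relevant probability is 1 − 55476/58074 = 0.044736.
Expected number = 885 × 0.044736 = 40.

40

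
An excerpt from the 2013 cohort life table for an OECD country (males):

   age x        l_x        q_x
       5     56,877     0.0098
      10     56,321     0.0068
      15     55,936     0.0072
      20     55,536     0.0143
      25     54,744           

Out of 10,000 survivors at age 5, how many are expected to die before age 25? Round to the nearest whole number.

375

The relevant probability is 1 − 54,744/56,877 = 0.037502.
Expected number = 10,000 × 0.037502 = 375.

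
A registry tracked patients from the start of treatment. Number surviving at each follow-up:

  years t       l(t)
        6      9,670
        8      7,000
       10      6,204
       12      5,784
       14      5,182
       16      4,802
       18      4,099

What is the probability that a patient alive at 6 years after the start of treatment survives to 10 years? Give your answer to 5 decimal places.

The conditional survival probability is l(10)/l(6) = 6,204/9,670 = 0.641572.

0.64157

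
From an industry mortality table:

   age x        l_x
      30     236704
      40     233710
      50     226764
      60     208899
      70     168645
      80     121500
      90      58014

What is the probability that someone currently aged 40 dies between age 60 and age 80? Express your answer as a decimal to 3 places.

0.374

This is the probability of reaching 60 but not 80, conditional on being alive at 40: (l_60 − l_80) / l_40.
= (208899 − 121500) / 233710 = 87399 / 233710 = 0.373963.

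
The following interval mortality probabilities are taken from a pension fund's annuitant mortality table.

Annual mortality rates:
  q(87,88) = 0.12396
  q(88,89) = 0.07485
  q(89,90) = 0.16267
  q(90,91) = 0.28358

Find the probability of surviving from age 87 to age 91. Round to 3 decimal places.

P(survive 87→91) = (1 − 0.12396) × (1 − 0.07485) × (1 − 0.16267) × (1 − 0.28358).
= 0.87604 × 0.92515 × 0.83733 × 0.71642 = 0.486184.

0.486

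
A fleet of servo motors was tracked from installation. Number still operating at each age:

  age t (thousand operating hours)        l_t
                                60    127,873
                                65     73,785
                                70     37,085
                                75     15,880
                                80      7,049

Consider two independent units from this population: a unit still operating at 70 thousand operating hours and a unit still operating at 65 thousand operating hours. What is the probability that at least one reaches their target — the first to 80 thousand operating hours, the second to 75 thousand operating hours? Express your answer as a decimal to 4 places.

p₁ = l_80/l_70 = 7,049/37,085 = 0.190077; p₂ = l_75/l_65 = 15,880/73,785 = 0.215220.
P(at least one) = 1 − (1−p₁)(1−p₂) = 1 − 0.809923 × 0.784780 = 0.364389.

0.3644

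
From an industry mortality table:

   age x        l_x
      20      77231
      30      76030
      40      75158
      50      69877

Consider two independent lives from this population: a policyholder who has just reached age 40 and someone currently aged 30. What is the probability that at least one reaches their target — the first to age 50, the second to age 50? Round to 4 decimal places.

0.9943

p₁ = l_50/l_40 = 69877/75158 = 0.929735; p₂ = l_50/l_30 = 69877/76030 = 0.919071.
P(at least one) = 1 − (1−p₁)(1−p₂) = 1 − 0.070265 × 0.080929 = 0.994314.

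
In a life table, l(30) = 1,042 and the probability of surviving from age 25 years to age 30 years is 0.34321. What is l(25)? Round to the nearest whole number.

l(25) = l(30) / p = 1,042 / 0.34321 = 3036.

3036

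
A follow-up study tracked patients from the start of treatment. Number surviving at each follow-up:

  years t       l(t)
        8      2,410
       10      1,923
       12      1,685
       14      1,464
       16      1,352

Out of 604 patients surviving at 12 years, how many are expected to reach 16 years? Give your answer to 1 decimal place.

The relevant probability is 1,352/1,685 = 0.802374.
Expected number = 604 × 0.802374 = 484.6.

484.6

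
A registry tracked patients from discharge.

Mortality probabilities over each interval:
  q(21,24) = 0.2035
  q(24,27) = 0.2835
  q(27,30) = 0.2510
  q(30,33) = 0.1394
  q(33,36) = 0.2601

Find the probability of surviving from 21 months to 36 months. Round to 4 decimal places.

0.2722

The overall survival probability is (1 − 0.2035) × (1 − 0.2835) × (1 − 0.2510) × (1 − 0.1394) × (1 − 0.2601).
= 0.7965 × 0.7165 × 0.7490 × 0.8606 × 0.7399 = 0.272181.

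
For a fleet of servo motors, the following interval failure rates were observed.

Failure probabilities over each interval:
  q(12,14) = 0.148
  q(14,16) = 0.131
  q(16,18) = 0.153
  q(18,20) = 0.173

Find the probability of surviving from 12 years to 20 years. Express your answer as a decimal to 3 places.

P(survive 12→20) = (1 − 0.148) × (1 − 0.131) × (1 − 0.153) × (1 − 0.173).
= 0.852 × 0.869 × 0.847 × 0.827 = 0.518619.

0.519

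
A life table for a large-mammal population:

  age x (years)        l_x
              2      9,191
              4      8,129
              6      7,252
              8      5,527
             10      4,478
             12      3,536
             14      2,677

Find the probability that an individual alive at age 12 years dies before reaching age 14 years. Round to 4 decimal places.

P(die before 14 | alive at 12) = 1 − l_14/l_12 = 1 − 2,677/3,536 = (859)/3,536 = 0.242930.

0.2429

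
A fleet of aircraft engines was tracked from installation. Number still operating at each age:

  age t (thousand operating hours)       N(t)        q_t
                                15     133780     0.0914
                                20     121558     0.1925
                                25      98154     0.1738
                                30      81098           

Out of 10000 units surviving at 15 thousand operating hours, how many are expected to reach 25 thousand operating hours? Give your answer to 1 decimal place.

7337.0

The relevant probability is 98154/133780 = 0.733697.
Expected number = 10000 × 0.733697 = 7337.0.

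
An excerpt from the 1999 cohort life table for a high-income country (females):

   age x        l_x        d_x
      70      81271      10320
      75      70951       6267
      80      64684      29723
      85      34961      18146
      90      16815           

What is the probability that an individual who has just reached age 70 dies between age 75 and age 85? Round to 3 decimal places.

We want 5|10q70 = (l_75 − l_85)/l_70.
This is the probability of reaching 75 but not 85, conditional on being alive at 70: (l_75 − l_85) / l_70.
= (70951 − 34961) / 81271 = 35990 / 81271 = 0.442839.

0.443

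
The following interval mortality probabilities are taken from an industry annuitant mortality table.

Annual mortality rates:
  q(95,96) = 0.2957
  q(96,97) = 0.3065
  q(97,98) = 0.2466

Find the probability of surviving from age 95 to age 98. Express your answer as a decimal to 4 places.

0.3680

Survival from 95 to 98 is the product of surviving each interval: (1 − 0.2957) × (1 − 0.3065) × (1 − 0.2466).
= 0.7043 × 0.6935 × 0.7534 = 0.367985.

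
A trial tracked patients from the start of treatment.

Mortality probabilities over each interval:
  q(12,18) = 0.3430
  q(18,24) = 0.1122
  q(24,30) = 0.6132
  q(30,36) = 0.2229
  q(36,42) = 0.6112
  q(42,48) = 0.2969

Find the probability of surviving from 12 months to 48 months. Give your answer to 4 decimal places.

Chaining the interval survival probabilities: (1 − 0.3430) × (1 − 0.1122) × (1 − 0.6132) × (1 − 0.2229) × (1 − 0.6112) × (1 − 0.2969).
= 0.6570 × 0.8878 × 0.3868 × 0.7771 × 0.3888 × 0.7031 = 0.047928.

0.0479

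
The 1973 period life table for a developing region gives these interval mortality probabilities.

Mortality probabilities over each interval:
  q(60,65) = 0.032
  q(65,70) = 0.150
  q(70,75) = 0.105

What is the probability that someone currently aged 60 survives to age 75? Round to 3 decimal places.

Chaining the interval survival probabilities: (1 − 0.032) × (1 − 0.150) × (1 − 0.105).
= 0.968 × 0.850 × 0.895 = 0.736406.

0.736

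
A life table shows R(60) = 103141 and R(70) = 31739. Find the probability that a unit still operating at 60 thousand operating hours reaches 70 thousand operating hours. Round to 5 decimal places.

The conditional survival probability is R(70)/R(60) = 31739/103141 = 0.307724.

0.30772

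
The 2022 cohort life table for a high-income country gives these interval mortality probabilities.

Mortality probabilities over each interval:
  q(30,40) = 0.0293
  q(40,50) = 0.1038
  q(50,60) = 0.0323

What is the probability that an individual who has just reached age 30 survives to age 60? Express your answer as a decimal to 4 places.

0.8418

P(survive 30→60) = (1 − 0.0293) × (1 − 0.1038) × (1 − 0.0323).
= 0.9707 × 0.8962 × 0.9677 = 0.841842.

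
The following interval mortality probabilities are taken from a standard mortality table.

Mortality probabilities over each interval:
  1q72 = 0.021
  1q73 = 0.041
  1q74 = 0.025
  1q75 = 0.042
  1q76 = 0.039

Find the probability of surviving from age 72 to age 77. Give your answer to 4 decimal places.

0.8427

The overall survival probability is (1 − 0.021) × (1 − 0.041) × (1 − 0.025) × (1 − 0.042) × (1 − 0.039).
= 0.979 × 0.959 × 0.975 × 0.958 × 0.961 = 0.842742.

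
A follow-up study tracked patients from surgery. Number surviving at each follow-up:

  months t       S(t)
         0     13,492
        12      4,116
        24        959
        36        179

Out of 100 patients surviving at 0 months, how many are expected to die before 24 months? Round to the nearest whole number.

93

The relevant probability is 1 − 959/13,492 = 0.928921.
Expected number = 100 × 0.928921 = 93.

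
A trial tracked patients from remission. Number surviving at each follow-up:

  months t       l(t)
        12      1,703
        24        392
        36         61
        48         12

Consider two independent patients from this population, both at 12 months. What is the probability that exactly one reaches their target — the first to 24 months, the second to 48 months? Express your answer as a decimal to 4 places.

0.2340

p₁ = l(24)/l(12) = 392/1,703 = 0.230182; p₂ = l(48)/l(12) = 12/1,703 = 0.007046.
P(exactly one) = p₁(1−p₂) + (1−p₁)p₂ = 0.228560 + 0.005424 = 0.233984.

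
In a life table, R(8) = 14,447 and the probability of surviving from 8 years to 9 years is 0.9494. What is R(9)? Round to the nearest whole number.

13716

R(9) = R(8) × p = 14,447 × 0.9494 = 13716.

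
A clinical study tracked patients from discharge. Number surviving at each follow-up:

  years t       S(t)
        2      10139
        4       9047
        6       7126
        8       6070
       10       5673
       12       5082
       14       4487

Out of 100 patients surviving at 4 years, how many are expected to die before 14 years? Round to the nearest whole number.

50

The relevant probability is 1 − 4487/9047 = 0.504034.
Expected number = 100 × 0.504034 = 50.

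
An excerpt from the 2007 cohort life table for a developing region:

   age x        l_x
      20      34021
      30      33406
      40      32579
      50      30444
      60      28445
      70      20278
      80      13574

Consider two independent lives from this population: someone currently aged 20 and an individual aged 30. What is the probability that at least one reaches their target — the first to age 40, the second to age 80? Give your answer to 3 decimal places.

0.975

p₁ = l_40/l_20 = 32579/34021 = 0.957614; p₂ = l_80/l_30 = 13574/33406 = 0.406334.
P(at least one) = 1 − (1−p₁)(1−p₂) = 1 − 0.042386 × 0.593666 = 0.974837.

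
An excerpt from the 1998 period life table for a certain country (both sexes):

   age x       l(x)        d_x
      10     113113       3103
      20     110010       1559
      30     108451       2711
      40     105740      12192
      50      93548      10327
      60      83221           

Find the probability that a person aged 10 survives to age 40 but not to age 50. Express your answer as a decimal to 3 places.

This is the probability of reaching 40 but not 50, conditional on being alive at 10: (l(40) − l(50)) / l(10).
= (105740 − 93548) / 113113 = 12192 / 113113 = 0.107786.

0.108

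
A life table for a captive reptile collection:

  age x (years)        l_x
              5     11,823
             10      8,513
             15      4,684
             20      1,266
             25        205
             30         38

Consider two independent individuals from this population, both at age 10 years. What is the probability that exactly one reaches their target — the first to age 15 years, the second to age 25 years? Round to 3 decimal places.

p₁ = l_15/l_10 = 4,684/8,513 = 0.550217; p₂ = l_25/l_10 = 205/8,513 = 0.024081.
P(exactly one) = p₁(1−p₂) + (1−p₁)p₂ = 0.536967 + 0.010831 = 0.547798.

0.548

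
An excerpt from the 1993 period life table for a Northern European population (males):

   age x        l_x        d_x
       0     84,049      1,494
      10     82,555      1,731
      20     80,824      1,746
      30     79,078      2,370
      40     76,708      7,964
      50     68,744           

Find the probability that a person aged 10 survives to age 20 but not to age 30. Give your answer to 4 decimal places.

This is the probability of reaching 20 but not 30, conditional on being alive at 10: (l_20 − l_30) / l_10.
= (80,824 − 79,078) / 82,555 = 1,746 / 82,555 = 0.021150.

0.0211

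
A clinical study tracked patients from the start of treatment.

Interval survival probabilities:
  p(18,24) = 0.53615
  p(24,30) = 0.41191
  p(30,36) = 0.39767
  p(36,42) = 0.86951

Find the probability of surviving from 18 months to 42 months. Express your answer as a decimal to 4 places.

Survival from 18 to 42 is the product of surviving each interval: 0.53615 × 0.41191 × 0.39767 × 0.86951.
= 0.076364.

0.0764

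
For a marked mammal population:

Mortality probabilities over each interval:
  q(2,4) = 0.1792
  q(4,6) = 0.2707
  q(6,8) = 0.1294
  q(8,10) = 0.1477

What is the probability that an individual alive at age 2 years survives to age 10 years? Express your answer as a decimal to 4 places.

0.4442

The overall survival probability is (1 − 0.1792) × (1 − 0.2707) × (1 − 0.1294) × (1 − 0.1477).
= 0.8208 × 0.7293 × 0.8706 × 0.8523 = 0.444176.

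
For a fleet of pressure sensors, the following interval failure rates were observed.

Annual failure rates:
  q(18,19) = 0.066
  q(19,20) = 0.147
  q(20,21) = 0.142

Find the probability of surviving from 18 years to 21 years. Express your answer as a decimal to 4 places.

P(survive 18→21) = (1 − 0.066) × (1 − 0.147) × (1 − 0.142).
= 0.934 × 0.853 × 0.858 = 0.683570.

0.6836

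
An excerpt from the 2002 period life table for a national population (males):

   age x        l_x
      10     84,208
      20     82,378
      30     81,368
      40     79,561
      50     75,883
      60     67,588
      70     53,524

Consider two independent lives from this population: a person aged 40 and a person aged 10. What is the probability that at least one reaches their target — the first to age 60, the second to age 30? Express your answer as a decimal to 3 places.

p₁ = l_60/l_40 = 67,588/79,561 = 0.849512; p₂ = l_30/l_10 = 81,368/84,208 = 0.966274.
P(at least one) = 1 − (1−p₁)(1−p₂) = 1 − 0.150488 × 0.033726 = 0.994925.

0.995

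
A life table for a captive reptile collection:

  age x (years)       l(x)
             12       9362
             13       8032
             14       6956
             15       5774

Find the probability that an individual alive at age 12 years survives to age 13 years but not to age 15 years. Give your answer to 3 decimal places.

0.241

This is the probability of reaching 13 but not 15, conditional on being alive at 12: (l(13) − l(15)) / l(12).
= (8032 − 5774) / 9362 = 2258 / 9362 = 0.241188.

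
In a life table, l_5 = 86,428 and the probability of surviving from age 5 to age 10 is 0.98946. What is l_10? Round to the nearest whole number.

l_10 = l_5 × p = 86,428 × 0.98946 = 85517.

85517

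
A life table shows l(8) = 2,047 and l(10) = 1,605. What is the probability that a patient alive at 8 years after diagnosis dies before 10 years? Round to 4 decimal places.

P(die before 10 | alive at 8) = 1 − l(10)/l(8) = 1 − 1,605/2,047 = (442)/2,047 = 0.215926.

0.2159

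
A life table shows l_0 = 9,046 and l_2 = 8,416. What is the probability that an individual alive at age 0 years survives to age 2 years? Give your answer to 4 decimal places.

The conditional survival probability is l_2/l_0 = 8,416/9,046 = 0.930356.

0.9304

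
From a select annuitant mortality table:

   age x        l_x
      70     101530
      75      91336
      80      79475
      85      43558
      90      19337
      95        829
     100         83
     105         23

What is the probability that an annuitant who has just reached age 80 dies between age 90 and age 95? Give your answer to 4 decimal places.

This is the probability of reaching 90 but not 95, conditional on being alive at 80: (l_90 − l_95) / l_80.
= (19337 − 829) / 79475 = 18508 / 79475 = 0.232878.

0.2329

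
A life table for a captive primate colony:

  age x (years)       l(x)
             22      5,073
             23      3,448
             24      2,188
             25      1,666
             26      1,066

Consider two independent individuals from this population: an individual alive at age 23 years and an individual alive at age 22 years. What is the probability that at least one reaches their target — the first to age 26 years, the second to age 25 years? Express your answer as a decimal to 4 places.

p₁ = l(26)/l(23) = 1,066/3,448 = 0.309165; p₂ = l(25)/l(22) = 1,666/5,073 = 0.328405.
P(at least one) = 1 − (1−p₁)(1−p₂) = 1 − 0.690835 × 0.671595 = 0.536039.

0.5360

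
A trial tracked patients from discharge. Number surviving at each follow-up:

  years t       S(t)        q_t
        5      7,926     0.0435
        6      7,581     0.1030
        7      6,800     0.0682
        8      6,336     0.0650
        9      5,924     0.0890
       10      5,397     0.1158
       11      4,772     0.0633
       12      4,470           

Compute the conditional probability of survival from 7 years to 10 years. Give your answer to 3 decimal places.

0.794

The conditional survival probability is S(10)/S(7) = 5,397/6,800 = 0.793676.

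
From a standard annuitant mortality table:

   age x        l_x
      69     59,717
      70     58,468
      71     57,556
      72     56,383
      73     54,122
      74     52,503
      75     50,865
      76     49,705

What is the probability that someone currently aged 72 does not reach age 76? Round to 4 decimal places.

P(die before 76 | alive at 72) = 1 − l_76/l_72 = 1 − 49,705/56,383 = (6,678)/56,383 = 0.118440.

0.1184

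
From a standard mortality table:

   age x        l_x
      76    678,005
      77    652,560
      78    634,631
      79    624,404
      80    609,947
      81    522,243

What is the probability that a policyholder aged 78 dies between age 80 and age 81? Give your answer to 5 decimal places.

This is the probability of reaching 80 but not 81, conditional on being alive at 78: (l_80 − l_81) / l_78.
= (609,947 − 522,243) / 634,631 = 87,704 / 634,631 = 0.138197.

0.13820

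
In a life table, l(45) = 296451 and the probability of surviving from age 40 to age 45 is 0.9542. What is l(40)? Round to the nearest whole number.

310680

l(40) = l(45) / p = 296451 / 0.9542 = 310680.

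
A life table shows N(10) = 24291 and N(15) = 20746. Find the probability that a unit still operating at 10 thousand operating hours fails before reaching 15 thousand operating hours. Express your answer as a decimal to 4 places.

P(fail before 15 | operational at 10) = 1 − N(15)/N(10) = 1 − 20746/24291 = (3545)/24291 = 0.145939.

0.1459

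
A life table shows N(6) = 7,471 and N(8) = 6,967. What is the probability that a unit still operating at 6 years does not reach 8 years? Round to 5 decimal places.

0.06746

P(fail before 8 | operational at 6) = 1 − N(8)/N(6) = 1 − 6,967/7,471 = (504)/7,471 = 0.067461.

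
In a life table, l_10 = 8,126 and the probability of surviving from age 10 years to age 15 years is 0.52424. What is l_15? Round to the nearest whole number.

l_15 = l_10 × p = 8,126 × 0.52424 = 4260.

4260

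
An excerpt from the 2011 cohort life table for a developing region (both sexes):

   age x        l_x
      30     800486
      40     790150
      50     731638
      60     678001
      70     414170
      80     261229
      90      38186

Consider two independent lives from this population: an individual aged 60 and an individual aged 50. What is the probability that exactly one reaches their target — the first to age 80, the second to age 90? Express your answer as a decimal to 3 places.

p₁ = l_80/l_60 = 261229/678001 = 0.385293; p₂ = l_90/l_50 = 38186/731638 = 0.052192.
P(exactly one) = p₁(1−p₂) + (1−p₁)p₂ = 0.365184 + 0.032083 = 0.397267.

0.397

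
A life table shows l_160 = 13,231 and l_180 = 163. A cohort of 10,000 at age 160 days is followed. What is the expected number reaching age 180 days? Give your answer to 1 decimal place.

123.2

The relevant probability is 163/13,231 = 0.012320.
Expected number = 10,000 × 0.012320 = 123.2.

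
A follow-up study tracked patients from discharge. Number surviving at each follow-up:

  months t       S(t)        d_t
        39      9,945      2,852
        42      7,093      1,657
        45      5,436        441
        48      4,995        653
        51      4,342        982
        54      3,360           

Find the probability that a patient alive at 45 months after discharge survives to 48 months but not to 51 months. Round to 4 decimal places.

0.1201

This is the probability of reaching 48 but not 51, conditional on being alive at 45: (S(48) − S(51)) / S(45).
= (4,995 − 4,342) / 5,436 = 653 / 5,436 = 0.120125.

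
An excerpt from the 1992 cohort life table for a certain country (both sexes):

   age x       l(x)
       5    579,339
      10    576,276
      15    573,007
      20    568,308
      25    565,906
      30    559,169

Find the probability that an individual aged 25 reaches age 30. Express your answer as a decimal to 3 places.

The conditional survival probability is l(30)/l(25) = 559,169/565,906 = 0.988095.

0.988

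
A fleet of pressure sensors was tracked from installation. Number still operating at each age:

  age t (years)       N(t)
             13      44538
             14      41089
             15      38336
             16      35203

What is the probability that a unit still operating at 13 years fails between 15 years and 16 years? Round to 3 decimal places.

0.070

This is the probability of reaching 15 but not 16, conditional on being operational at 13: (N(15) − N(16)) / N(13).
= (38336 − 35203) / 44538 = 3133 / 44538 = 0.070344.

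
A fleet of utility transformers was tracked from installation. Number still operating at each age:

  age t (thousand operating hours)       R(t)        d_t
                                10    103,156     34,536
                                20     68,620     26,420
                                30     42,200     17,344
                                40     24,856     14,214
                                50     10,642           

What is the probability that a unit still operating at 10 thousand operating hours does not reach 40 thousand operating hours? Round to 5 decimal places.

0.75904

P(fail before 40 | operational at 10) = 1 − R(40)/R(10) = 1 − 24,856/103,156 = (78,300)/103,156 = 0.759045.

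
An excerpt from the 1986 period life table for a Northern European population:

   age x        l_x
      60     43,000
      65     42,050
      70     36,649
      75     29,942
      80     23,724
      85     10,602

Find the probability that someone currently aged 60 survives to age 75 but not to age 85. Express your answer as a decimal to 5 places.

We want 15|10q60 = (l_75 − l_85)/l_60.
This is the probability of reaching 75 but not 85, conditional on being alive at 60: (l_75 − l_85) / l_60.
= (29,942 − 10,602) / 43,000 = 19,340 / 43,000 = 0.449767.

0.44977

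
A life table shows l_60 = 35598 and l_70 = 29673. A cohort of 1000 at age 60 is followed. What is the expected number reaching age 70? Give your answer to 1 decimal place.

The relevant probability is 29673/35598 = 0.833558.
Expected number = 1000 × 0.833558 = 833.6.

833.6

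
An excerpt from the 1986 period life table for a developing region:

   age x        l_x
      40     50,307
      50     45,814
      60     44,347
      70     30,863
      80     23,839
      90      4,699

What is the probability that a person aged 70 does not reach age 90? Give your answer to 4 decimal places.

0.8477

P(die before 90 | alive at 70) = 1 − l_90/l_70 = 1 − 4,699/30,863 = (26,164)/30,863 = 0.847746.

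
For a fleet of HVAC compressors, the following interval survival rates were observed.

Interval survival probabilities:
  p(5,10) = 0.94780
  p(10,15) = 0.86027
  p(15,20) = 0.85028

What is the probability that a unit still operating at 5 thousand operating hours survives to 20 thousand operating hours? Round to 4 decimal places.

The overall survival probability is 0.94780 × 0.86027 × 0.85028.
= 0.693288.

0.6933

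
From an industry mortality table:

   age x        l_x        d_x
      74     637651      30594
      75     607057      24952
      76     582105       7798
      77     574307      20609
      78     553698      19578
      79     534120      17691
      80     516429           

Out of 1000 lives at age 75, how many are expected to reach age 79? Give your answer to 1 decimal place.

879.9

The relevant probability is 534120/607057 = 0.879851.
Expected number = 1000 × 0.879851 = 879.9.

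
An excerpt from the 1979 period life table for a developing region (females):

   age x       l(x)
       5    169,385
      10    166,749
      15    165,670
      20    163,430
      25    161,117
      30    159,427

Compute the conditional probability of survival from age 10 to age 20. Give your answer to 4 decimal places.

0.9801

The conditional survival probability is l(20)/l(10) = 163,430/166,749 = 0.980096.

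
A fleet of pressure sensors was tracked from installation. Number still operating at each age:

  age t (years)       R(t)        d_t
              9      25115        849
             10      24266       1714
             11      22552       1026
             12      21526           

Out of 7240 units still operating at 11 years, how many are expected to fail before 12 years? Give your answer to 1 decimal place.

329.4

The relevant probability is 1 − 21526/22552 = 0.045495.
Expected number = 7240 × 0.045495 = 329.4.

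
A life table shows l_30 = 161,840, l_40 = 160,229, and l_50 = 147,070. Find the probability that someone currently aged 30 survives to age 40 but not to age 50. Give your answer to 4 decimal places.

We want 10|10q30 = (l_40 − l_50)/l_30.
This is the probability of reaching 40 but not 50, conditional on being alive at 30: (l_40 − l_50) / l_30.
= (160,229 − 147,070) / 161,840 = 13,159 / 161,840 = 0.081309.

0.0813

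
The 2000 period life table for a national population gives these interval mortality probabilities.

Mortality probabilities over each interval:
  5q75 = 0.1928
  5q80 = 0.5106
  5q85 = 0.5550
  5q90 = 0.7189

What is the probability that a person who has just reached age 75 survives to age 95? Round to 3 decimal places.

0.049

Chaining the interval survival probabilities: (1 − 0.1928) × (1 − 0.5106) × (1 − 0.5550) × (1 − 0.7189).
= 0.8072 × 0.4894 × 0.4450 × 0.2811 = 0.049416.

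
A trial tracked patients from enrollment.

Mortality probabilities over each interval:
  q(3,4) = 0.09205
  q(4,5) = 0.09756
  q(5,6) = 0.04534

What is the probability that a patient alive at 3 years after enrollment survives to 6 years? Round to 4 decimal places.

0.7822

The overall survival probability is (1 − 0.09205) × (1 − 0.09756) × (1 − 0.04534).
= 0.90795 × 0.90244 × 0.95466 = 0.782220.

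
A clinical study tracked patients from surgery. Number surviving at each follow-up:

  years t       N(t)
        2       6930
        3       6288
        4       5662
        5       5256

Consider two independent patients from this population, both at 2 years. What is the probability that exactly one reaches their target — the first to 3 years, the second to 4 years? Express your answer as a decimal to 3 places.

0.242

p₁ = N(3)/N(2) = 6288/6930 = 0.907359; p₂ = N(4)/N(2) = 5662/6930 = 0.817027.
P(exactly one) = p₁(1−p₂) + (1−p₁)p₂ = 0.166022 + 0.075690 = 0.241712.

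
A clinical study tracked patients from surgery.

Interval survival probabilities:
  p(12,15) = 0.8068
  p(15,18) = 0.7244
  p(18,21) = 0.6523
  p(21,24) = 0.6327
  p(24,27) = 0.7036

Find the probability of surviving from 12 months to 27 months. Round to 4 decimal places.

Chaining the interval survival probabilities: 0.8068 × 0.7244 × 0.6523 × 0.6327 × 0.7036.
= 0.169713.

0.1697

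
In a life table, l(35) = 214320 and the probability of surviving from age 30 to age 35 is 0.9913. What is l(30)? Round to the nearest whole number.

216201

l(30) = l(35) / p = 214320 / 0.9913 = 216201.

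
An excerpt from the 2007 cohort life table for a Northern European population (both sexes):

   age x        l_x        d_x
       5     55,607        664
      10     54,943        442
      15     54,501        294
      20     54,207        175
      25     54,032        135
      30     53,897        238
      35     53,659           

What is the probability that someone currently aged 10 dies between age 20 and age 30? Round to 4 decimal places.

0.0056

We want 10|10q10 = (l_20 − l_30)/l_10.
This is the probability of reaching 20 but not 30, conditional on being alive at 10: (l_20 − l_30) / l_10.
= (54,207 − 53,897) / 54,943 = 310 / 54,943 = 0.005642.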